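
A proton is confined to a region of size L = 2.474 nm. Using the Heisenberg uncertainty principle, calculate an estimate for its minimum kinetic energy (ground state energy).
847.529 neV

Using the uncertainty principle to estimate ground state energy:

1. The position uncertainty is approximately the confinement size:
   Δx ≈ L = 2.474e-09 m

2. From ΔxΔp ≥ ℏ/2, the minimum momentum uncertainty is:
   Δp ≈ ℏ/(2L) = 2.131e-26 kg·m/s

3. The kinetic energy is approximately:
   KE ≈ (Δp)²/(2m) = (2.131e-26)²/(2 × 1.673e-27 kg)
   KE ≈ 1.358e-25 J = 847.529 neV

This is an order-of-magnitude estimate of the ground state energy.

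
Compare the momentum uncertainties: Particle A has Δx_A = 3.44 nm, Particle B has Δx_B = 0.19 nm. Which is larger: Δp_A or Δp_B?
Particle B has the larger minimum momentum uncertainty, by a factor of 18.11.

For each particle, the minimum momentum uncertainty is Δp_min = ℏ/(2Δx):

Particle A: Δp_A = ℏ/(2×3.440e-09 m) = 1.533e-26 kg·m/s
Particle B: Δp_B = ℏ/(2×1.900e-10 m) = 2.775e-25 kg·m/s

Ratio: Δp_B/Δp_A = 18.11

Since Δp_min ∝ 1/Δx, the particle with smaller position uncertainty (B) has larger momentum uncertainty.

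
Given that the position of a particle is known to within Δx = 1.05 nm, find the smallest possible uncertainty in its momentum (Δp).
5.022 × 10^-26 kg·m/s

Using the Heisenberg uncertainty principle:
ΔxΔp ≥ ℏ/2

The minimum uncertainty in momentum is:
Δp_min = ℏ/(2Δx)
Δp_min = (1.055e-34 J·s) / (2 × 1.050e-09 m)
Δp_min = 5.022e-26 kg·m/s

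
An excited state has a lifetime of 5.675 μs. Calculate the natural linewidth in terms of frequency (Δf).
14.022 kHz

Using the energy-time uncertainty principle and E = hf:
ΔEΔt ≥ ℏ/2
hΔf·Δt ≥ ℏ/2

The minimum frequency uncertainty is:
Δf = ℏ/(2hτ) = 1/(4πτ)
Δf = 1/(4π × 5.675e-06 s)
Δf = 1.402e+04 Hz = 14.022 kHz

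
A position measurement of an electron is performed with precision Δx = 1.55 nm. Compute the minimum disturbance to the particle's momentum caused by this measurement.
3.402 × 10^-26 kg·m/s

The uncertainty principle implies that measuring position disturbs momentum:
ΔxΔp ≥ ℏ/2

When we measure position with precision Δx, we necessarily introduce a momentum uncertainty:
Δp ≥ ℏ/(2Δx)
Δp_min = (1.055e-34 J·s) / (2 × 1.550e-09 m)
Δp_min = 3.402e-26 kg·m/s

The more precisely we measure position, the greater the momentum disturbance.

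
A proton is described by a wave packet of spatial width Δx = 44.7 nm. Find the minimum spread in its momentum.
1.180 × 10^-27 kg·m/s

For a wave packet, the spatial width Δx and momentum spread Δp are related by the uncertainty principle:
ΔxΔp ≥ ℏ/2

The minimum momentum spread is:
Δp_min = ℏ/(2Δx)
Δp_min = (1.055e-34 J·s) / (2 × 4.470e-08 m)
Δp_min = 1.180e-27 kg·m/s

A wave packet cannot have both a well-defined position and well-defined momentum.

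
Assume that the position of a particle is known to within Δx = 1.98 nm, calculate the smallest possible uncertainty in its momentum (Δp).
2.663 × 10^-26 kg·m/s

Using the Heisenberg uncertainty principle:
ΔxΔp ≥ ℏ/2

The minimum uncertainty in momentum is:
Δp_min = ℏ/(2Δx)
Δp_min = (1.055e-34 J·s) / (2 × 1.980e-09 m)
Δp_min = 2.663e-26 kg·m/s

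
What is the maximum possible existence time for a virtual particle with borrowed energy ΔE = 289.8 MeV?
1.136 ys

Using the energy-time uncertainty principle:
ΔEΔt ≥ ℏ/2

For a virtual particle borrowing energy ΔE, the maximum lifetime is:
Δt_max = ℏ/(2ΔE)

Converting energy:
ΔE = 289.8 MeV = 4.643e-11 J

Δt_max = (1.055e-34 J·s) / (2 × 4.643e-11 J)
Δt_max = 1.136e-24 s = 1.136 ys

Virtual particles with higher borrowed energy exist for shorter times.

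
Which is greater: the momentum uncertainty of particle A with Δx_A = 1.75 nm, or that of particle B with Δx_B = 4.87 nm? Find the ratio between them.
Particle A has the larger minimum momentum uncertainty, by a factor of 2.78.

For each particle, the minimum momentum uncertainty is Δp_min = ℏ/(2Δx):

Particle A: Δp_A = ℏ/(2×1.750e-09 m) = 3.013e-26 kg·m/s
Particle B: Δp_B = ℏ/(2×4.870e-09 m) = 1.083e-26 kg·m/s

Ratio: Δp_A/Δp_B = 2.78

Since Δp_min ∝ 1/Δx, the particle with smaller position uncertainty (A) has larger momentum uncertainty.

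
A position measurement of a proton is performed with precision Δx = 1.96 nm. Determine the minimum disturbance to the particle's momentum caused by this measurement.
2.690 × 10^-26 kg·m/s

The uncertainty principle implies that measuring position disturbs momentum:
ΔxΔp ≥ ℏ/2

When we measure position with precision Δx, we necessarily introduce a momentum uncertainty:
Δp ≥ ℏ/(2Δx)
Δp_min = (1.055e-34 J·s) / (2 × 1.960e-09 m)
Δp_min = 2.690e-26 kg·m/s

The more precisely we measure position, the greater the momentum disturbance.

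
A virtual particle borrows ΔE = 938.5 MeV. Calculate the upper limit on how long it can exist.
3.507 × 10^-25 s

Using the energy-time uncertainty principle:
ΔEΔt ≥ ℏ/2

For a virtual particle borrowing energy ΔE, the maximum lifetime is:
Δt_max = ℏ/(2ΔE)

Converting energy:
ΔE = 938.5 MeV = 1.504e-10 J

Δt_max = (1.055e-34 J·s) / (2 × 1.504e-10 J)
Δt_max = 3.507e-25 s = 3.507 × 10^-25 s

Virtual particles with higher borrowed energy exist for shorter times.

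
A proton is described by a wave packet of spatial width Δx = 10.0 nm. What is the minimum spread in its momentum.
5.273 × 10^-27 kg·m/s

For a wave packet, the spatial width Δx and momentum spread Δp are related by the uncertainty principle:
ΔxΔp ≥ ℏ/2

The minimum momentum spread is:
Δp_min = ℏ/(2Δx)
Δp_min = (1.055e-34 J·s) / (2 × 1.000e-08 m)
Δp_min = 5.273e-27 kg·m/s

A wave packet cannot have both a well-defined position and well-defined momentum.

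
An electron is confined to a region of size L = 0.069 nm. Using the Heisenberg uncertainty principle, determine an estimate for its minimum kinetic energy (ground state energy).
2.001 eV

Using the uncertainty principle to estimate ground state energy:

1. The position uncertainty is approximately the confinement size:
   Δx ≈ L = 6.900e-11 m

2. From ΔxΔp ≥ ℏ/2, the minimum momentum uncertainty is:
   Δp ≈ ℏ/(2L) = 7.642e-25 kg·m/s

3. The kinetic energy is approximately:
   KE ≈ (Δp)²/(2m) = (7.642e-25)²/(2 × 9.109e-31 kg)
   KE ≈ 3.205e-19 J = 2.001 eV

This is an order-of-magnitude estimate of the ground state energy.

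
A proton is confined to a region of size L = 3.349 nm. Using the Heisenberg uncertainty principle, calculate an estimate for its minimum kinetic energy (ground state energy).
462.513 neV

Using the uncertainty principle to estimate ground state energy:

1. The position uncertainty is approximately the confinement size:
   Δx ≈ L = 3.349e-09 m

2. From ΔxΔp ≥ ℏ/2, the minimum momentum uncertainty is:
   Δp ≈ ℏ/(2L) = 1.574e-26 kg·m/s

3. The kinetic energy is approximately:
   KE ≈ (Δp)²/(2m) = (1.574e-26)²/(2 × 1.673e-27 kg)
   KE ≈ 7.410e-26 J = 462.513 neV

This is an order-of-magnitude estimate of the ground state energy.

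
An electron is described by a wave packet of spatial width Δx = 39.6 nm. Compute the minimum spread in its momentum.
1.332 × 10^-27 kg·m/s

For a wave packet, the spatial width Δx and momentum spread Δp are related by the uncertainty principle:
ΔxΔp ≥ ℏ/2

The minimum momentum spread is:
Δp_min = ℏ/(2Δx)
Δp_min = (1.055e-34 J·s) / (2 × 3.960e-08 m)
Δp_min = 1.332e-27 kg·m/s

A wave packet cannot have both a well-defined position and well-defined momentum.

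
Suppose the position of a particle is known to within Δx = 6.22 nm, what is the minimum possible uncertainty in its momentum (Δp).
8.477 × 10^-27 kg·m/s

Using the Heisenberg uncertainty principle:
ΔxΔp ≥ ℏ/2

The minimum uncertainty in momentum is:
Δp_min = ℏ/(2Δx)
Δp_min = (1.055e-34 J·s) / (2 × 6.220e-09 m)
Δp_min = 8.477e-27 kg·m/s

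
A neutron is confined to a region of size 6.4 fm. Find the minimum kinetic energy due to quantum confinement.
126.472 keV

Using the uncertainty principle:

1. Position uncertainty: Δx ≈ 6.400e-15 m
2. Minimum momentum uncertainty: Δp = ℏ/(2Δx) = 8.239e-21 kg·m/s
3. Minimum kinetic energy:
   KE = (Δp)²/(2m) = (8.239e-21)²/(2 × 1.675e-27 kg)
   KE = 2.026e-14 J = 126.472 keV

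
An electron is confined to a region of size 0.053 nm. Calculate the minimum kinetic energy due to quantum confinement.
3.391 eV

Using the uncertainty principle:

1. Position uncertainty: Δx ≈ 5.300e-11 m
2. Minimum momentum uncertainty: Δp = ℏ/(2Δx) = 9.949e-25 kg·m/s
3. Minimum kinetic energy:
   KE = (Δp)²/(2m) = (9.949e-25)²/(2 × 9.109e-31 kg)
   KE = 5.433e-19 J = 3.391 eV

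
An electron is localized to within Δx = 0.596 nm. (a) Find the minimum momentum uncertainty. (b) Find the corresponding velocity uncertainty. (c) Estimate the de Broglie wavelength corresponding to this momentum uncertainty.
(a) Δp_min = 8.847 × 10^-26 kg·m/s
(b) Δv_min = 97.120 km/s
(c) λ_dB = 7.490 nm

Step-by-step:

(a) From the uncertainty principle:
Δp_min = ℏ/(2Δx) = (1.055e-34 J·s)/(2 × 5.960e-10 m) = 8.847e-26 kg·m/s

(b) The velocity uncertainty:
Δv = Δp/m = (8.847e-26 kg·m/s)/(9.109e-31 kg) = 9.712e+04 m/s = 97.120 km/s

(c) The de Broglie wavelength for this momentum:
λ = h/p = (6.626e-34 J·s)/(8.847e-26 kg·m/s) = 7.490e-09 m = 7.490 nm

Note: The de Broglie wavelength is comparable to the localization size, as expected from wave-particle duality.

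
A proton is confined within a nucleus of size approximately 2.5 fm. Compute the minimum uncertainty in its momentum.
2.109 × 10^-20 kg·m/s

Using the Heisenberg uncertainty principle:
ΔxΔp ≥ ℏ/2

With Δx ≈ L = 2.500e-15 m (the confinement size):
Δp_min = ℏ/(2Δx)
Δp_min = (1.055e-34 J·s) / (2 × 2.500e-15 m)
Δp_min = 2.109e-20 kg·m/s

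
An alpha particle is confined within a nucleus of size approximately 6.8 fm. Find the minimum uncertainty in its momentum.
7.754 × 10^-21 kg·m/s

Using the Heisenberg uncertainty principle:
ΔxΔp ≥ ℏ/2

With Δx ≈ L = 6.800e-15 m (the confinement size):
Δp_min = ℏ/(2Δx)
Δp_min = (1.055e-34 J·s) / (2 × 6.800e-15 m)
Δp_min = 7.754e-21 kg·m/s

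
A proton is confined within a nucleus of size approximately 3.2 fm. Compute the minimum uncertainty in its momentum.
1.648 × 10^-20 kg·m/s

Using the Heisenberg uncertainty principle:
ΔxΔp ≥ ℏ/2

With Δx ≈ L = 3.200e-15 m (the confinement size):
Δp_min = ℏ/(2Δx)
Δp_min = (1.055e-34 J·s) / (2 × 3.200e-15 m)
Δp_min = 1.648e-20 kg·m/s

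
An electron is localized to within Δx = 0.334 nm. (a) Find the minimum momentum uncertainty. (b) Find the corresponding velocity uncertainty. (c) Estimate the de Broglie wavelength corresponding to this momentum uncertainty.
(a) Δp_min = 1.579 × 10^-25 kg·m/s
(b) Δv_min = 173.305 km/s
(c) λ_dB = 4.197 nm

Step-by-step:

(a) From the uncertainty principle:
Δp_min = ℏ/(2Δx) = (1.055e-34 J·s)/(2 × 3.340e-10 m) = 1.579e-25 kg·m/s

(b) The velocity uncertainty:
Δv = Δp/m = (1.579e-25 kg·m/s)/(9.109e-31 kg) = 1.733e+05 m/s = 173.305 km/s

(c) The de Broglie wavelength for this momentum:
λ = h/p = (6.626e-34 J·s)/(1.579e-25 kg·m/s) = 4.197e-09 m = 4.197 nm

Note: The de Broglie wavelength is comparable to the localization size, as expected from wave-particle duality.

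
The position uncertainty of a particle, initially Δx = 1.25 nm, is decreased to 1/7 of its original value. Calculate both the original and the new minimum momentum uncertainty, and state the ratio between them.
Original Δp_min = 4.218 × 10^-26 kg·m/s; new Δp'_min = 2.953 × 10^-25 kg·m/s; ratio Δp'_min/Δp_min = 7.

From the uncertainty principle ΔxΔp ≥ ℏ/2, the minimum momentum uncertainty is Δp_min = ℏ/(2Δx).

Original (Δx = 1.25 nm = 1.250e-09 m):
Δp_min = (1.055e-34 J·s)/(2 × 1.250e-09 m) = 4.218e-26 kg·m/s

When Δx → (1/7)Δx:
Δp'_min = ℏ/(2 × (1/7)Δx) = 7 × ℏ/(2Δx) = 7 × Δp_min
Δp'_min = 7 × 4.218e-26 kg·m/s = 2.953e-25 kg·m/s

Since Δp_min ∝ 1/Δx, when Δx is decreased to 1/7 of its original value, Δp_min increases to 7 times its original value.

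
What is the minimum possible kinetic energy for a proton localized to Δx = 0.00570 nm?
159.663 meV

Localizing a particle requires giving it sufficient momentum uncertainty:

1. From uncertainty principle: Δp ≥ ℏ/(2Δx)
   Δp_min = (1.055e-34 J·s) / (2 × 5.700e-12 m)
   Δp_min = 9.251e-24 kg·m/s

2. This momentum uncertainty corresponds to kinetic energy:
   KE ≈ (Δp)²/(2m) = (9.251e-24)²/(2 × 1.673e-27 kg)
   KE = 2.558e-20 J = 159.663 meV

Tighter localization requires more energy.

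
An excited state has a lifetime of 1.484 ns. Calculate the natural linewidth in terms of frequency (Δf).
53.624 MHz

Using the energy-time uncertainty principle and E = hf:
ΔEΔt ≥ ℏ/2
hΔf·Δt ≥ ℏ/2

The minimum frequency uncertainty is:
Δf = ℏ/(2hτ) = 1/(4πτ)
Δf = 1/(4π × 1.484e-09 s)
Δf = 5.362e+07 Hz = 53.624 MHz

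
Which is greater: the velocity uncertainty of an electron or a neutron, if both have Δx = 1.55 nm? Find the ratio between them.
The electron has the larger minimum velocity uncertainty, by a ratio of 1838.7.

For both particles, Δp_min = ℏ/(2Δx) = 3.402e-26 kg·m/s (same for both).

The velocity uncertainty is Δv = Δp/m:
- electron: Δv = 3.402e-26 / 9.109e-31 = 3.734e+04 m/s = 37.344 km/s
- neutron: Δv = 3.402e-26 / 1.675e-27 = 2.031e+01 m/s = 20.310 m/s

Ratio: 3.734e+04 / 2.031e+01 = 1838.7

The lighter particle has larger velocity uncertainty because Δv ∝ 1/m.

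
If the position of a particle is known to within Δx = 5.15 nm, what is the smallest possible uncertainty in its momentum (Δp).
1.024 × 10^-26 kg·m/s

Using the Heisenberg uncertainty principle:
ΔxΔp ≥ ℏ/2

The minimum uncertainty in momentum is:
Δp_min = ℏ/(2Δx)
Δp_min = (1.055e-34 J·s) / (2 × 5.150e-09 m)
Δp_min = 1.024e-26 kg·m/s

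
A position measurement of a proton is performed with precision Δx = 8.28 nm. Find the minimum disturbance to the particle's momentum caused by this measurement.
6.368 × 10^-27 kg·m/s

The uncertainty principle implies that measuring position disturbs momentum:
ΔxΔp ≥ ℏ/2

When we measure position with precision Δx, we necessarily introduce a momentum uncertainty:
Δp ≥ ℏ/(2Δx)
Δp_min = (1.055e-34 J·s) / (2 × 8.280e-09 m)
Δp_min = 6.368e-27 kg·m/s

The more precisely we measure position, the greater the momentum disturbance.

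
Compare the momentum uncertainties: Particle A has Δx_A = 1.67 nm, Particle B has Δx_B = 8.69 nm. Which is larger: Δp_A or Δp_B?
Particle A has the larger minimum momentum uncertainty, by a factor of 5.20.

For each particle, the minimum momentum uncertainty is Δp_min = ℏ/(2Δx):

Particle A: Δp_A = ℏ/(2×1.670e-09 m) = 3.157e-26 kg·m/s
Particle B: Δp_B = ℏ/(2×8.690e-09 m) = 6.068e-27 kg·m/s

Ratio: Δp_A/Δp_B = 5.20

Since Δp_min ∝ 1/Δx, the particle with smaller position uncertainty (A) has larger momentum uncertainty.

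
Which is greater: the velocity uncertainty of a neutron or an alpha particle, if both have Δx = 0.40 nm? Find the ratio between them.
The neutron has the larger minimum velocity uncertainty, by a ratio of 4.0.

For both particles, Δp_min = ℏ/(2Δx) = 1.318e-25 kg·m/s (same for both).

The velocity uncertainty is Δv = Δp/m:
- neutron: Δv = 1.318e-25 / 1.675e-27 = 7.870e+01 m/s = 78.703 m/s
- alpha particle: Δv = 1.318e-25 / 6.645e-27 = 1.984e+01 m/s = 19.839 m/s

Ratio: 7.870e+01 / 1.984e+01 = 4.0

The lighter particle has larger velocity uncertainty because Δv ∝ 1/m.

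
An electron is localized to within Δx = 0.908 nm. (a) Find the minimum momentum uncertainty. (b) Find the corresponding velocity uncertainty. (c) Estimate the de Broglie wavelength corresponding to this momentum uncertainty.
(a) Δp_min = 5.807 × 10^-26 kg·m/s
(b) Δv_min = 63.749 km/s
(c) λ_dB = 11.410 nm

Step-by-step:

(a) From the uncertainty principle:
Δp_min = ℏ/(2Δx) = (1.055e-34 J·s)/(2 × 9.080e-10 m) = 5.807e-26 kg·m/s

(b) The velocity uncertainty:
Δv = Δp/m = (5.807e-26 kg·m/s)/(9.109e-31 kg) = 6.375e+04 m/s = 63.749 km/s

(c) The de Broglie wavelength for this momentum:
λ = h/p = (6.626e-34 J·s)/(5.807e-26 kg·m/s) = 1.141e-08 m = 11.410 nm

Note: The de Broglie wavelength is comparable to the localization size, as expected from wave-particle duality.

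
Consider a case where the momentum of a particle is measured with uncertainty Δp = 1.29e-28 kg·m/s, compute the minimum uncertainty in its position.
408.749 nm

Using the Heisenberg uncertainty principle:
ΔxΔp ≥ ℏ/2

The minimum uncertainty in position is:
Δx_min = ℏ/(2Δp)
Δx_min = (1.055e-34 J·s) / (2 × 1.290e-28 kg·m/s)
Δx_min = 4.087e-07 m = 408.749 nm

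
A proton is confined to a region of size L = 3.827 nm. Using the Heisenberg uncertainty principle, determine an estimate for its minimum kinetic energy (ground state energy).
354.191 neV

Using the uncertainty principle to estimate ground state energy:

1. The position uncertainty is approximately the confinement size:
   Δx ≈ L = 3.827e-09 m

2. From ΔxΔp ≥ ℏ/2, the minimum momentum uncertainty is:
   Δp ≈ ℏ/(2L) = 1.378e-26 kg·m/s

3. The kinetic energy is approximately:
   KE ≈ (Δp)²/(2m) = (1.378e-26)²/(2 × 1.673e-27 kg)
   KE ≈ 5.675e-26 J = 354.191 neV

This is an order-of-magnitude estimate of the ground state energy.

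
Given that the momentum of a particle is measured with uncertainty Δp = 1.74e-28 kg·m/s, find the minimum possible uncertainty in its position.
303.038 nm

Using the Heisenberg uncertainty principle:
ΔxΔp ≥ ℏ/2

The minimum uncertainty in position is:
Δx_min = ℏ/(2Δp)
Δx_min = (1.055e-34 J·s) / (2 × 1.740e-28 kg·m/s)
Δx_min = 3.030e-07 m = 303.038 nm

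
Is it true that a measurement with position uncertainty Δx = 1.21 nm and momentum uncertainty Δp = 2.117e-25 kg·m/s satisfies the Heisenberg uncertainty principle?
Yes, it satisfies the uncertainty principle.

Calculate the product ΔxΔp:
ΔxΔp = (1.210e-09 m) × (2.117e-25 kg·m/s)
ΔxΔp = 2.562e-34 J·s

Compare to the minimum allowed value ℏ/2:
ℏ/2 = 5.273e-35 J·s

Since ΔxΔp = 2.562e-34 J·s ≥ 5.273e-35 J·s = ℏ/2,
the measurement satisfies the uncertainty principle.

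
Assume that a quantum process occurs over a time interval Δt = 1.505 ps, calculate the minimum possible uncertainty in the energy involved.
218.675 μeV

Using the energy-time uncertainty principle:
ΔEΔt ≥ ℏ/2

The minimum uncertainty in energy is:
ΔE_min = ℏ/(2Δt)
ΔE_min = (1.055e-34 J·s) / (2 × 1.505e-12 s)
ΔE_min = 3.504e-23 J = 218.675 μeV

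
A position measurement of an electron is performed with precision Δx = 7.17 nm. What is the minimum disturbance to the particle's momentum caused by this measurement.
7.354 × 10^-27 kg·m/s

The uncertainty principle implies that measuring position disturbs momentum:
ΔxΔp ≥ ℏ/2

When we measure position with precision Δx, we necessarily introduce a momentum uncertainty:
Δp ≥ ℏ/(2Δx)
Δp_min = (1.055e-34 J·s) / (2 × 7.170e-09 m)
Δp_min = 7.354e-27 kg·m/s

The more precisely we measure position, the greater the momentum disturbance.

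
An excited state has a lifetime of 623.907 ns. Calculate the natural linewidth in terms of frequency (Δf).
127.547 kHz

Using the energy-time uncertainty principle and E = hf:
ΔEΔt ≥ ℏ/2
hΔf·Δt ≥ ℏ/2

The minimum frequency uncertainty is:
Δf = ℏ/(2hτ) = 1/(4πτ)
Δf = 1/(4π × 6.239e-07 s)
Δf = 1.275e+05 Hz = 127.547 kHz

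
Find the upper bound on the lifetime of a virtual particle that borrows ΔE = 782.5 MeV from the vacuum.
4.206 × 10^-25 s

Using the energy-time uncertainty principle:
ΔEΔt ≥ ℏ/2

For a virtual particle borrowing energy ΔE, the maximum lifetime is:
Δt_max = ℏ/(2ΔE)

Converting energy:
ΔE = 782.5 MeV = 1.254e-10 J

Δt_max = (1.055e-34 J·s) / (2 × 1.254e-10 J)
Δt_max = 4.206e-25 s = 4.206 × 10^-25 s

Virtual particles with higher borrowed energy exist for shorter times.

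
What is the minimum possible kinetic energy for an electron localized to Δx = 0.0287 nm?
11.564 eV

Localizing a particle requires giving it sufficient momentum uncertainty:

1. From uncertainty principle: Δp ≥ ℏ/(2Δx)
   Δp_min = (1.055e-34 J·s) / (2 × 2.870e-11 m)
   Δp_min = 1.837e-24 kg·m/s

2. This momentum uncertainty corresponds to kinetic energy:
   KE ≈ (Δp)²/(2m) = (1.837e-24)²/(2 × 9.109e-31 kg)
   KE = 1.853e-18 J = 11.564 eV

Tighter localization requires more energy.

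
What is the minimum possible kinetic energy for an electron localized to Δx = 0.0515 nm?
3.591 eV

Localizing a particle requires giving it sufficient momentum uncertainty:

1. From uncertainty principle: Δp ≥ ℏ/(2Δx)
   Δp_min = (1.055e-34 J·s) / (2 × 5.150e-11 m)
   Δp_min = 1.024e-24 kg·m/s

2. This momentum uncertainty corresponds to kinetic energy:
   KE ≈ (Δp)²/(2m) = (1.024e-24)²/(2 × 9.109e-31 kg)
   KE = 5.754e-19 J = 3.591 eV

Tighter localization requires more energy.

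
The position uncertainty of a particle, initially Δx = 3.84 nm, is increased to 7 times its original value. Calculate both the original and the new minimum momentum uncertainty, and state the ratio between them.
Original Δp_min = 1.373 × 10^-26 kg·m/s; new Δp'_min = 1.962 × 10^-27 kg·m/s; ratio Δp'_min/Δp_min = 1/7.

From the uncertainty principle ΔxΔp ≥ ℏ/2, the minimum momentum uncertainty is Δp_min = ℏ/(2Δx).

Original (Δx = 3.84 nm = 3.840e-09 m):
Δp_min = (1.055e-34 J·s)/(2 × 3.840e-09 m) = 1.373e-26 kg·m/s

When Δx → 7Δx:
Δp'_min = ℏ/(2 × 7Δx) = (1/7) × ℏ/(2Δx) = (1/7) × Δp_min
Δp'_min = 1/7 × 1.373e-26 kg·m/s = 1.962e-27 kg·m/s

Since Δp_min ∝ 1/Δx, when Δx is increased to 7 times its original value, Δp_min decreases to 1/7 of its original value.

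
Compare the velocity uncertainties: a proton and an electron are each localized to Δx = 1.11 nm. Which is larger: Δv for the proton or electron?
The electron has the larger minimum velocity uncertainty, by a ratio of 1836.2.

For both particles, Δp_min = ℏ/(2Δx) = 4.750e-26 kg·m/s (same for both).

The velocity uncertainty is Δv = Δp/m:
- proton: Δv = 4.750e-26 / 1.673e-27 = 2.840e+01 m/s = 28.400 m/s
- electron: Δv = 4.750e-26 / 9.109e-31 = 5.215e+04 m/s = 52.148 km/s

Ratio: 5.215e+04 / 2.840e+01 = 1836.2

The lighter particle has larger velocity uncertainty because Δv ∝ 1/m.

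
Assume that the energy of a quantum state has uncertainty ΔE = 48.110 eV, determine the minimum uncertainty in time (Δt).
6.841 as

Using the energy-time uncertainty principle:
ΔEΔt ≥ ℏ/2

The minimum uncertainty in time is:
Δt_min = ℏ/(2ΔE)
Δt_min = (1.055e-34 J·s) / (2 × 7.708e-18 J)
Δt_min = 6.841e-18 s = 6.841 as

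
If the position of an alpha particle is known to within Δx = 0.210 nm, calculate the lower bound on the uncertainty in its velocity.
37.788 m/s

Using the Heisenberg uncertainty principle and Δp = mΔv:
ΔxΔp ≥ ℏ/2
Δx(mΔv) ≥ ℏ/2

The minimum uncertainty in velocity is:
Δv_min = ℏ/(2mΔx)
Δv_min = (1.055e-34 J·s) / (2 × 6.645e-27 kg × 2.100e-10 m)
Δv_min = 3.779e+01 m/s = 37.788 m/s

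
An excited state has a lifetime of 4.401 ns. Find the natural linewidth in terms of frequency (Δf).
18.082 MHz

Using the energy-time uncertainty principle and E = hf:
ΔEΔt ≥ ℏ/2
hΔf·Δt ≥ ℏ/2

The minimum frequency uncertainty is:
Δf = ℏ/(2hτ) = 1/(4πτ)
Δf = 1/(4π × 4.401e-09 s)
Δf = 1.808e+07 Hz = 18.082 MHz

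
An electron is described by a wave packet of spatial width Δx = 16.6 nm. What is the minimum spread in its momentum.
3.176 × 10^-27 kg·m/s

For a wave packet, the spatial width Δx and momentum spread Δp are related by the uncertainty principle:
ΔxΔp ≥ ℏ/2

The minimum momentum spread is:
Δp_min = ℏ/(2Δx)
Δp_min = (1.055e-34 J·s) / (2 × 1.660e-08 m)
Δp_min = 3.176e-27 kg·m/s

A wave packet cannot have both a well-defined position and well-defined momentum.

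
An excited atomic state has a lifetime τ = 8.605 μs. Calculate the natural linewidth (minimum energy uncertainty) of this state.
38.246 peV

Using the energy-time uncertainty principle:
ΔEΔt ≥ ℏ/2

The lifetime τ represents the time uncertainty Δt.
The natural linewidth (minimum energy uncertainty) is:

ΔE = ℏ/(2τ)
ΔE = (1.055e-34 J·s) / (2 × 8.605e-06 s)
ΔE = 6.128e-30 J = 38.246 peV

This natural linewidth limits the precision of spectroscopic measurements.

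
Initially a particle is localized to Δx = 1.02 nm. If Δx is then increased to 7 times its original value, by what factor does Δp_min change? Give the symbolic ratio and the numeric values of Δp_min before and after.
Original Δp_min = 5.169 × 10^-26 kg·m/s; new Δp'_min = 7.385 × 10^-27 kg·m/s; ratio Δp'_min/Δp_min = 1/7.

From the uncertainty principle ΔxΔp ≥ ℏ/2, the minimum momentum uncertainty is Δp_min = ℏ/(2Δx).

Original (Δx = 1.02 nm = 1.020e-09 m):
Δp_min = (1.055e-34 J·s)/(2 × 1.020e-09 m) = 5.169e-26 kg·m/s

When Δx → 7Δx:
Δp'_min = ℏ/(2 × 7Δx) = (1/7) × ℏ/(2Δx) = (1/7) × Δp_min
Δp'_min = 1/7 × 5.169e-26 kg·m/s = 7.385e-27 kg·m/s

Since Δp_min ∝ 1/Δx, when Δx is increased to 7 times its original value, Δp_min decreases to 1/7 of its original value.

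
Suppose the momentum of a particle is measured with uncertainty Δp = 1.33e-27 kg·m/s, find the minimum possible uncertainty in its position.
39.646 nm

Using the Heisenberg uncertainty principle:
ΔxΔp ≥ ℏ/2

The minimum uncertainty in position is:
Δx_min = ℏ/(2Δp)
Δx_min = (1.055e-34 J·s) / (2 × 1.330e-27 kg·m/s)
Δx_min = 3.965e-08 m = 39.646 nm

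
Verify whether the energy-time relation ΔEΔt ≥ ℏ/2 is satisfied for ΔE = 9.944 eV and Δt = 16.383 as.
No, it violates the uncertainty relation.

Calculate the product ΔEΔt:
ΔE = 9.944 eV = 1.593e-18 J
ΔEΔt = (1.593e-18 J) × (1.638e-17 s)
ΔEΔt = 2.610e-35 J·s

Compare to the minimum allowed value ℏ/2:
ℏ/2 = 5.273e-35 J·s

Since ΔEΔt = 2.610e-35 J·s < 5.273e-35 J·s = ℏ/2,
this violates the uncertainty relation.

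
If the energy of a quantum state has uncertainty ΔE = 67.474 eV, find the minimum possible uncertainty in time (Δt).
4.878 as

Using the energy-time uncertainty principle:
ΔEΔt ≥ ℏ/2

The minimum uncertainty in time is:
Δt_min = ℏ/(2ΔE)
Δt_min = (1.055e-34 J·s) / (2 × 1.081e-17 J)
Δt_min = 4.878e-18 s = 4.878 as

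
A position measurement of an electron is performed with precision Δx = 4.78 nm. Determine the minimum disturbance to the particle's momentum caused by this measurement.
1.103 × 10^-26 kg·m/s

The uncertainty principle implies that measuring position disturbs momentum:
ΔxΔp ≥ ℏ/2

When we measure position with precision Δx, we necessarily introduce a momentum uncertainty:
Δp ≥ ℏ/(2Δx)
Δp_min = (1.055e-34 J·s) / (2 × 4.780e-09 m)
Δp_min = 1.103e-26 kg·m/s

The more precisely we measure position, the greater the momentum disturbance.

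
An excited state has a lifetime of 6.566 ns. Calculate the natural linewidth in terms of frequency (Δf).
12.120 MHz

Using the energy-time uncertainty principle and E = hf:
ΔEΔt ≥ ℏ/2
hΔf·Δt ≥ ℏ/2

The minimum frequency uncertainty is:
Δf = ℏ/(2hτ) = 1/(4πτ)
Δf = 1/(4π × 6.566e-09 s)
Δf = 1.212e+07 Hz = 12.120 MHz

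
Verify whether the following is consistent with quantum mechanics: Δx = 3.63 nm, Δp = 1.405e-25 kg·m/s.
Yes, it satisfies the uncertainty principle.

Calculate the product ΔxΔp:
ΔxΔp = (3.630e-09 m) × (1.405e-25 kg·m/s)
ΔxΔp = 5.100e-34 J·s

Compare to the minimum allowed value ℏ/2:
ℏ/2 = 5.273e-35 J·s

Since ΔxΔp = 5.100e-34 J·s ≥ 5.273e-35 J·s = ℏ/2,
the measurement satisfies the uncertainty principle.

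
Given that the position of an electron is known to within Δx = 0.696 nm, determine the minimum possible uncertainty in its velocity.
83.166 km/s

Using the Heisenberg uncertainty principle and Δp = mΔv:
ΔxΔp ≥ ℏ/2
Δx(mΔv) ≥ ℏ/2

The minimum uncertainty in velocity is:
Δv_min = ℏ/(2mΔx)
Δv_min = (1.055e-34 J·s) / (2 × 9.109e-31 kg × 6.960e-10 m)
Δv_min = 8.317e+04 m/s = 83.166 km/s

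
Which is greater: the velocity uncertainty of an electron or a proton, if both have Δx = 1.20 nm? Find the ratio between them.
The electron has the larger minimum velocity uncertainty, by a ratio of 1836.2.

For both particles, Δp_min = ℏ/(2Δx) = 4.394e-26 kg·m/s (same for both).

The velocity uncertainty is Δv = Δp/m:
- electron: Δv = 4.394e-26 / 9.109e-31 = 4.824e+04 m/s = 48.237 km/s
- proton: Δv = 4.394e-26 / 1.673e-27 = 2.627e+01 m/s = 26.270 m/s

Ratio: 4.824e+04 / 2.627e+01 = 1836.2

The lighter particle has larger velocity uncertainty because Δv ∝ 1/m.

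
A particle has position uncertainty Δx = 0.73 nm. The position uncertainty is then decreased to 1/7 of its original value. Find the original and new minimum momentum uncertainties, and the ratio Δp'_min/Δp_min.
Original Δp_min = 7.223 × 10^-26 kg·m/s; new Δp'_min = 5.056 × 10^-25 kg·m/s; ratio Δp'_min/Δp_min = 7.

From the uncertainty principle ΔxΔp ≥ ℏ/2, the minimum momentum uncertainty is Δp_min = ℏ/(2Δx).

Original (Δx = 0.73 nm = 7.300e-10 m):
Δp_min = (1.055e-34 J·s)/(2 × 7.300e-10 m) = 7.223e-26 kg·m/s

When Δx → (1/7)Δx:
Δp'_min = ℏ/(2 × (1/7)Δx) = 7 × ℏ/(2Δx) = 7 × Δp_min
Δp'_min = 7 × 7.223e-26 kg·m/s = 5.056e-25 kg·m/s

Since Δp_min ∝ 1/Δx, when Δx is decreased to 1/7 of its original value, Δp_min increases to 7 times its original value.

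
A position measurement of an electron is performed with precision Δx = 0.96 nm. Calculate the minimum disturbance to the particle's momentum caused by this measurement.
5.493 × 10^-26 kg·m/s

The uncertainty principle implies that measuring position disturbs momentum:
ΔxΔp ≥ ℏ/2

When we measure position with precision Δx, we necessarily introduce a momentum uncertainty:
Δp ≥ ℏ/(2Δx)
Δp_min = (1.055e-34 J·s) / (2 × 9.600e-10 m)
Δp_min = 5.493e-26 kg·m/s

The more precisely we measure position, the greater the momentum disturbance.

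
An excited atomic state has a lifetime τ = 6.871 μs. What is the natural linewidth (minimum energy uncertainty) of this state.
47.898 peV

Using the energy-time uncertainty principle:
ΔEΔt ≥ ℏ/2

The lifetime τ represents the time uncertainty Δt.
The natural linewidth (minimum energy uncertainty) is:

ΔE = ℏ/(2τ)
ΔE = (1.055e-34 J·s) / (2 × 6.871e-06 s)
ΔE = 7.674e-30 J = 47.898 peV

This natural linewidth limits the precision of spectroscopic measurements.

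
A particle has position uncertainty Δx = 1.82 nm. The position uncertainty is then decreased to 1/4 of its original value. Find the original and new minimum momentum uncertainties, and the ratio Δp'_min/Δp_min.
Original Δp_min = 2.897 × 10^-26 kg·m/s; new Δp'_min = 1.159 × 10^-25 kg·m/s; ratio Δp'_min/Δp_min = 4.

From the uncertainty principle ΔxΔp ≥ ℏ/2, the minimum momentum uncertainty is Δp_min = ℏ/(2Δx).

Original (Δx = 1.82 nm = 1.820e-09 m):
Δp_min = (1.055e-34 J·s)/(2 × 1.820e-09 m) = 2.897e-26 kg·m/s

When Δx → (1/4)Δx:
Δp'_min = ℏ/(2 × (1/4)Δx) = 4 × ℏ/(2Δx) = 4 × Δp_min
Δp'_min = 4 × 2.897e-26 kg·m/s = 1.159e-25 kg·m/s

Since Δp_min ∝ 1/Δx, when Δx is decreased to 1/4 of its original value, Δp_min increases to 4 times its original value.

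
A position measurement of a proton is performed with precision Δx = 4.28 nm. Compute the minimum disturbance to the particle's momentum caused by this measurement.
1.232 × 10^-26 kg·m/s

The uncertainty principle implies that measuring position disturbs momentum:
ΔxΔp ≥ ℏ/2

When we measure position with precision Δx, we necessarily introduce a momentum uncertainty:
Δp ≥ ℏ/(2Δx)
Δp_min = (1.055e-34 J·s) / (2 × 4.280e-09 m)
Δp_min = 1.232e-26 kg·m/s

The more precisely we measure position, the greater the momentum disturbance.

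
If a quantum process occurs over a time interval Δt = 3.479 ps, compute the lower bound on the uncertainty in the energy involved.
94.598 μeV

Using the energy-time uncertainty principle:
ΔEΔt ≥ ℏ/2

The minimum uncertainty in energy is:
ΔE_min = ℏ/(2Δt)
ΔE_min = (1.055e-34 J·s) / (2 × 3.479e-12 s)
ΔE_min = 1.516e-23 J = 94.598 μeV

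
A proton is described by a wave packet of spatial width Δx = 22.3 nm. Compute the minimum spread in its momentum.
2.365 × 10^-27 kg·m/s

For a wave packet, the spatial width Δx and momentum spread Δp are related by the uncertainty principle:
ΔxΔp ≥ ℏ/2

The minimum momentum spread is:
Δp_min = ℏ/(2Δx)
Δp_min = (1.055e-34 J·s) / (2 × 2.230e-08 m)
Δp_min = 2.365e-27 kg·m/s

A wave packet cannot have both a well-defined position and well-defined momentum.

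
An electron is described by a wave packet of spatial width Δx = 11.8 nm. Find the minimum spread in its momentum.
4.469 × 10^-27 kg·m/s

For a wave packet, the spatial width Δx and momentum spread Δp are related by the uncertainty principle:
ΔxΔp ≥ ℏ/2

The minimum momentum spread is:
Δp_min = ℏ/(2Δx)
Δp_min = (1.055e-34 J·s) / (2 × 1.180e-08 m)
Δp_min = 4.469e-27 kg·m/s

A wave packet cannot have both a well-defined position and well-defined momentum.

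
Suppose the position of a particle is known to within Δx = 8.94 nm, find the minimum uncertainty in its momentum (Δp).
5.898 × 10^-27 kg·m/s

Using the Heisenberg uncertainty principle:
ΔxΔp ≥ ℏ/2

The minimum uncertainty in momentum is:
Δp_min = ℏ/(2Δx)
Δp_min = (1.055e-34 J·s) / (2 × 8.940e-09 m)
Δp_min = 5.898e-27 kg·m/s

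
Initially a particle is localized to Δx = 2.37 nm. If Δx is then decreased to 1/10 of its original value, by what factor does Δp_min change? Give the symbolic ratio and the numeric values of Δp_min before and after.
Original Δp_min = 2.225 × 10^-26 kg·m/s; new Δp'_min = 2.225 × 10^-25 kg·m/s; ratio Δp'_min/Δp_min = 10.

From the uncertainty principle ΔxΔp ≥ ℏ/2, the minimum momentum uncertainty is Δp_min = ℏ/(2Δx).

Original (Δx = 2.37 nm = 2.370e-09 m):
Δp_min = (1.055e-34 J·s)/(2 × 2.370e-09 m) = 2.225e-26 kg·m/s

When Δx → (1/10)Δx:
Δp'_min = ℏ/(2 × (1/10)Δx) = 10 × ℏ/(2Δx) = 10 × Δp_min
Δp'_min = 10 × 2.225e-26 kg·m/s = 2.225e-25 kg·m/s

Since Δp_min ∝ 1/Δx, when Δx is decreased to 1/10 of its original value, Δp_min increases to 10 times its original value.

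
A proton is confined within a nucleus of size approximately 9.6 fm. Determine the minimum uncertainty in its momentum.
5.493 × 10^-21 kg·m/s

Using the Heisenberg uncertainty principle:
ΔxΔp ≥ ℏ/2

With Δx ≈ L = 9.600e-15 m (the confinement size):
Δp_min = ℏ/(2Δx)
Δp_min = (1.055e-34 J·s) / (2 × 9.600e-15 m)
Δp_min = 5.493e-21 kg·m/s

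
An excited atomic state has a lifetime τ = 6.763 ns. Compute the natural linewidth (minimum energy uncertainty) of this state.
48.663 neV

Using the energy-time uncertainty principle:
ΔEΔt ≥ ℏ/2

The lifetime τ represents the time uncertainty Δt.
The natural linewidth (minimum energy uncertainty) is:

ΔE = ℏ/(2τ)
ΔE = (1.055e-34 J·s) / (2 × 6.763e-09 s)
ΔE = 7.797e-27 J = 48.663 neV

This natural linewidth limits the precision of spectroscopic measurements.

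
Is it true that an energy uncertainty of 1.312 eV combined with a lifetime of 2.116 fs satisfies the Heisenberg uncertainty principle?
Yes, it satisfies the uncertainty relation.

Calculate the product ΔEΔt:
ΔE = 1.312 eV = 2.102e-19 J
ΔEΔt = (2.102e-19 J) × (2.116e-15 s)
ΔEΔt = 4.448e-34 J·s

Compare to the minimum allowed value ℏ/2:
ℏ/2 = 5.273e-35 J·s

Since ΔEΔt = 4.448e-34 J·s ≥ 5.273e-35 J·s = ℏ/2,
this satisfies the uncertainty relation.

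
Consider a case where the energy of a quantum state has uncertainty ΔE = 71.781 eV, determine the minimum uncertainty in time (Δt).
4.585 as

Using the energy-time uncertainty principle:
ΔEΔt ≥ ℏ/2

The minimum uncertainty in time is:
Δt_min = ℏ/(2ΔE)
Δt_min = (1.055e-34 J·s) / (2 × 1.150e-17 J)
Δt_min = 4.585e-18 s = 4.585 as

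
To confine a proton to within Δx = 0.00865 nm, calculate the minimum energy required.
69.330 meV

Localizing a particle requires giving it sufficient momentum uncertainty:

1. From uncertainty principle: Δp ≥ ℏ/(2Δx)
   Δp_min = (1.055e-34 J·s) / (2 × 8.650e-12 m)
   Δp_min = 6.096e-24 kg·m/s

2. This momentum uncertainty corresponds to kinetic energy:
   KE ≈ (Δp)²/(2m) = (6.096e-24)²/(2 × 1.673e-27 kg)
   KE = 1.111e-20 J = 69.330 meV

Tighter localization requires more energy.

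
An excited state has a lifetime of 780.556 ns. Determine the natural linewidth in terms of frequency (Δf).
101.950 kHz

Using the energy-time uncertainty principle and E = hf:
ΔEΔt ≥ ℏ/2
hΔf·Δt ≥ ℏ/2

The minimum frequency uncertainty is:
Δf = ℏ/(2hτ) = 1/(4πτ)
Δf = 1/(4π × 7.806e-07 s)
Δf = 1.019e+05 Hz = 101.950 kHz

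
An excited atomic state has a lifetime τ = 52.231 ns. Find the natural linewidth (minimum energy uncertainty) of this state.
6.301 neV

Using the energy-time uncertainty principle:
ΔEΔt ≥ ℏ/2

The lifetime τ represents the time uncertainty Δt.
The natural linewidth (minimum energy uncertainty) is:

ΔE = ℏ/(2τ)
ΔE = (1.055e-34 J·s) / (2 × 5.223e-08 s)
ΔE = 1.010e-27 J = 6.301 neV

This natural linewidth limits the precision of spectroscopic measurements.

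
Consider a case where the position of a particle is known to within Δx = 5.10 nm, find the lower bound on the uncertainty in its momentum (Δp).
1.034 × 10^-26 kg·m/s

Using the Heisenberg uncertainty principle:
ΔxΔp ≥ ℏ/2

The minimum uncertainty in momentum is:
Δp_min = ℏ/(2Δx)
Δp_min = (1.055e-34 J·s) / (2 × 5.100e-09 m)
Δp_min = 1.034e-26 kg·m/s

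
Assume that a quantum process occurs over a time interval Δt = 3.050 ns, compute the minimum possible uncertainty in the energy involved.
107.904 neV

Using the energy-time uncertainty principle:
ΔEΔt ≥ ℏ/2

The minimum uncertainty in energy is:
ΔE_min = ℏ/(2Δt)
ΔE_min = (1.055e-34 J·s) / (2 × 3.050e-09 s)
ΔE_min = 1.729e-26 J = 107.904 neV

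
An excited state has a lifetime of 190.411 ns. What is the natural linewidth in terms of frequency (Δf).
417.925 kHz

Using the energy-time uncertainty principle and E = hf:
ΔEΔt ≥ ℏ/2
hΔf·Δt ≥ ℏ/2

The minimum frequency uncertainty is:
Δf = ℏ/(2hτ) = 1/(4πτ)
Δf = 1/(4π × 1.904e-07 s)
Δf = 4.179e+05 Hz = 417.925 kHz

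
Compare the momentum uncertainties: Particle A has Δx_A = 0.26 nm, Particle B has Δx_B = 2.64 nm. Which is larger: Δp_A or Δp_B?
Particle A has the larger minimum momentum uncertainty, by a factor of 10.15.

For each particle, the minimum momentum uncertainty is Δp_min = ℏ/(2Δx):

Particle A: Δp_A = ℏ/(2×2.600e-10 m) = 2.028e-25 kg·m/s
Particle B: Δp_B = ℏ/(2×2.640e-09 m) = 1.997e-26 kg·m/s

Ratio: Δp_A/Δp_B = 10.15

Since Δp_min ∝ 1/Δx, the particle with smaller position uncertainty (A) has larger momentum uncertainty.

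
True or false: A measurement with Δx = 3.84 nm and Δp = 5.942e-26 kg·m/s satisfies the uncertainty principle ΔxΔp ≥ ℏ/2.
Yes, it satisfies the uncertainty principle.

Calculate the product ΔxΔp:
ΔxΔp = (3.840e-09 m) × (5.942e-26 kg·m/s)
ΔxΔp = 2.282e-34 J·s

Compare to the minimum allowed value ℏ/2:
ℏ/2 = 5.273e-35 J·s

Since ΔxΔp = 2.282e-34 J·s ≥ 5.273e-35 J·s = ℏ/2,
the measurement satisfies the uncertainty principle.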